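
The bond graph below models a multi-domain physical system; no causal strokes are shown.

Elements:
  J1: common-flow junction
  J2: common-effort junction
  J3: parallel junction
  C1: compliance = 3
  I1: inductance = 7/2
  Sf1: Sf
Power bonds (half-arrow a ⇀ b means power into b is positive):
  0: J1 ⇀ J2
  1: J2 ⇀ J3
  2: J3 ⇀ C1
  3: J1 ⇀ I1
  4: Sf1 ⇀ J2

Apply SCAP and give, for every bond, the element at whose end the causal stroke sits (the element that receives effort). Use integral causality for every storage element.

#0 stroke→J1
#1 stroke→J2
#2 stroke→J3
#3 stroke→I1
#4 stroke→Sf1

#4 |Sf1  (Sf1 fixes flow; stroke at Sf1)
#2 |J3  (C1: C, integral causality)
#1 |J2  (common-e at J3 fixed by 2)
#0 |J1  (common-e at J2 fixed by 1)
#3 |I1  (closing 1-jn rule on J1)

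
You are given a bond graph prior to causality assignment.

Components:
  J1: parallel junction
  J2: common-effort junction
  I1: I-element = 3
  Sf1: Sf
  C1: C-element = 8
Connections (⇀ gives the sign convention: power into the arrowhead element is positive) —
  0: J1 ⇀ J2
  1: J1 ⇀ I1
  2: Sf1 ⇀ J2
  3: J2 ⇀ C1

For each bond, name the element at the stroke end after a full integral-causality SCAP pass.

bond 0 →J1
bond 1 →I1
bond 2 →Sf1
bond 3 →J2

β2 →Sf1  (Sf1 (Sf) sets flow on bond)
β1 →I1  (prefer integral on I1)
β0 →J1  (J1 needs exactly one e-in)
β3 →J2  (only one effort-in slot at J2)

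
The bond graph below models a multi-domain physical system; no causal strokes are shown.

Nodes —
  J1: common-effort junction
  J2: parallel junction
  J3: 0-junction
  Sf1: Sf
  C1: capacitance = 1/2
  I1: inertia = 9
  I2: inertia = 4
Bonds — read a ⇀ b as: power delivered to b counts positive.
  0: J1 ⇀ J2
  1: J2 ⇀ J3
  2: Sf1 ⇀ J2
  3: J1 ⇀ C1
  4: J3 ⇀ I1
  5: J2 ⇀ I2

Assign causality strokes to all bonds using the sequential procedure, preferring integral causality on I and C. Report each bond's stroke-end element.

bond 2 →Sf1  (Sf1: flow source, stroke at near end)
bond 3 →J1  (C1 outputs effort q/C1)
bond 0 →J2  (J1: bond 3 brought effort, rest push out)
bond 1 →J3  (J2 effort already set via bond 0)
bond 5 →I2  (J2 effort already set via bond 0)
bond 4 →I1  (0-jn J3 has e-setter on 1)

bond 0 |J2
bond 1 |J3
bond 2 |Sf1
bond 3 |J1
bond 4 |I1
bond 5 |I2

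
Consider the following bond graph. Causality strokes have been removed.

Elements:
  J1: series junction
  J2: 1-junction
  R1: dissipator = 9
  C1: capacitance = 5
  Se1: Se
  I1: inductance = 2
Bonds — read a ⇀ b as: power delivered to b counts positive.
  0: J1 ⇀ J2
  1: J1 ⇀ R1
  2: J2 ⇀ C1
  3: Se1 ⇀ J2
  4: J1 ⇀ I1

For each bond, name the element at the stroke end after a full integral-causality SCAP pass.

b0 stroke→J1
b1 stroke→J1
b2 stroke→J2
b3 stroke→J2
b4 stroke→I1

β3 →J2  (Se1 fixes effort; stroke away)
β2 →J2  (prefer integral on C1)
β0 →J1  (only one flow-in slot at J2)
β4 →I1  (I1: I, integral causality)
β1 →J1  (J1: bond 4 brought flow, rest push out)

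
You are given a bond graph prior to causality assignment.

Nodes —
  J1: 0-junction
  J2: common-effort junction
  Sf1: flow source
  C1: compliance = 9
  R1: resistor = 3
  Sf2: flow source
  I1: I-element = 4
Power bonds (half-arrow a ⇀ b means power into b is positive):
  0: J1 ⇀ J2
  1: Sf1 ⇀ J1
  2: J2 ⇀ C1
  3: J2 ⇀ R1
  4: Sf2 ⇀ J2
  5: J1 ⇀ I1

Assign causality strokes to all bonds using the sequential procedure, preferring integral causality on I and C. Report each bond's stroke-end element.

b1 stroke at Sf1  (source Sf1 imposes f)
b4 stroke at Sf2  (source Sf2 imposes f)
b2 stroke at J2  (C1: C, integral causality)
b0 stroke at J1  (common-e at J2 fixed by 2)
b3 stroke at R1  (0-jn J2 has e-setter on 2)
b5 stroke at I1  (J1: bond 0 brought effort, rest push out)

#0 →J1
#1 →Sf1
#2 →J2
#3 →R1
#4 →Sf2
#5 →I1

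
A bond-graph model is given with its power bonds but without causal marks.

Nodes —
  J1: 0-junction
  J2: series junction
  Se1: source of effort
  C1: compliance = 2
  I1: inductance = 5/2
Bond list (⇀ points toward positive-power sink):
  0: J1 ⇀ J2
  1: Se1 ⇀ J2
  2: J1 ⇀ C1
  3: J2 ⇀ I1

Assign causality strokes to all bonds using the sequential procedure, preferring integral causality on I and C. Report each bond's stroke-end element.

β0 →J2
β1 →J2
β2 →J1
β3 →I1

b1 stroke→J2  (Se1 (Se) sets effort on bond)
b2 stroke→J1  (C1: C, integral causality)
b0 stroke→J2  (J1: bond 2 brought effort, rest push out)
b3 stroke→I1  (J2 needs exactly one f-in)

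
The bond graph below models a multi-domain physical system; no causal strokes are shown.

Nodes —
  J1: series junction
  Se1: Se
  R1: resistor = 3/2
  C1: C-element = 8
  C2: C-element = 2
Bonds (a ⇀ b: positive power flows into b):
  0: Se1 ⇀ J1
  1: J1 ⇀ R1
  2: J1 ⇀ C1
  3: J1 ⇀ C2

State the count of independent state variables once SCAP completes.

#0 stroke→J1  (Se1 (Se) sets effort on bond)
#2 stroke→J1  (C1 integral (e out))
#3 stroke→J1  (C2 integral (e out))
#1 stroke→R1  (J1 needs exactly one f-in)

2  (C1, C2 all integral)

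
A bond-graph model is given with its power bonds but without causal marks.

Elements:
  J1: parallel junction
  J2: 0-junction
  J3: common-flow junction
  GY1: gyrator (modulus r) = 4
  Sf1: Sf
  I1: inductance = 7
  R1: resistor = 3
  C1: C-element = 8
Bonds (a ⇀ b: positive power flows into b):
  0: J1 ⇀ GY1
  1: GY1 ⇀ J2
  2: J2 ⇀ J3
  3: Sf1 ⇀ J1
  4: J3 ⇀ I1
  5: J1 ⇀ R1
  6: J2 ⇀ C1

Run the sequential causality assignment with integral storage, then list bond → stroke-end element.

β0 stroke→GY1
β1 stroke→GY1
β2 stroke→J3
β3 stroke→Sf1
β4 stroke→I1
β5 stroke→J1
β6 stroke→J2

#3 stroke at Sf1  (source Sf1 imposes f)
#4 stroke at I1  (prefer integral on I1)
#2 stroke at J3  (common-f at J3 fixed by 4)
#6 stroke at J2  (prefer integral on C1)
#1 stroke at GY1  (common-e at J2 fixed by 6)
#0 stroke at GY1  (GY1 both-in/both-out from 1)
#5 stroke at J1  (J1: last free bond brings effort in)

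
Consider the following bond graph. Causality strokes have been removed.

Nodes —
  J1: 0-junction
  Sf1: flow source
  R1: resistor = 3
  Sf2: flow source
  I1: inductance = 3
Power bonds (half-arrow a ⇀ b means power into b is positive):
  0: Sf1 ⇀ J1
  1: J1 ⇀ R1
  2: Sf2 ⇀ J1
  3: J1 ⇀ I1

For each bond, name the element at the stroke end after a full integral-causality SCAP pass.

#0 |Sf1
#1 |J1
#2 |Sf2
#3 |I1

bond 0 stroke→Sf1  (Sf1: flow source, stroke at near end)
bond 2 stroke→Sf2  (Sf2 (Sf) sets flow on bond)
bond 3 stroke→I1  (I1 integral (f out))
bond 1 stroke→J1  (J1 needs exactly one e-in)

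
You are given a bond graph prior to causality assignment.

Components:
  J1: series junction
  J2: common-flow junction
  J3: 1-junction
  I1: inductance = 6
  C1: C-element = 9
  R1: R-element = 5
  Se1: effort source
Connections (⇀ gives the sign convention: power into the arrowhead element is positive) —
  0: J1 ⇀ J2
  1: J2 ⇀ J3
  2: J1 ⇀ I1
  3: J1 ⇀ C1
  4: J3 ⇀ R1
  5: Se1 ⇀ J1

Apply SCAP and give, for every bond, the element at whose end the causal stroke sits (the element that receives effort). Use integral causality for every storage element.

bond 5 stroke at J1  (Se1: effort source, stroke at far end)
bond 2 stroke at I1  (I1 integral (f out))
bond 0 stroke at J1  (1-jn J1 has f-setter on 2)
bond 3 stroke at J1  (1-jn J1 has f-setter on 2)
bond 1 stroke at J2  (J2: bond 0 brought flow, rest push out)
bond 4 stroke at J3  (J3 flow already set via bond 1)

b0 stroke at J1
b1 stroke at J2
b2 stroke at I1
b3 stroke at J1
b4 stroke at J3
b5 stroke at J1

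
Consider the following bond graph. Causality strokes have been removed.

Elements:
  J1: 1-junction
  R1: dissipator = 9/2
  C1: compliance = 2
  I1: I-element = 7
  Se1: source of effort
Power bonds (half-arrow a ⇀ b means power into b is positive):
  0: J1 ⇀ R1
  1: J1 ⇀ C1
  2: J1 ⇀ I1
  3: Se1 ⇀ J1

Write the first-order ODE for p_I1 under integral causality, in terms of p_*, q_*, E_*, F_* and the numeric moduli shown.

dp_I1/dt = E_Se1 - 9*p_I1/14 - q_C1/2

β3 stroke at J1  (Se1 fixes effort; stroke away)
β1 stroke at J1  (C1: C, integral causality)
β2 stroke at I1  (prefer integral on I1)
β0 stroke at J1  (common-f at J1 fixed by 2)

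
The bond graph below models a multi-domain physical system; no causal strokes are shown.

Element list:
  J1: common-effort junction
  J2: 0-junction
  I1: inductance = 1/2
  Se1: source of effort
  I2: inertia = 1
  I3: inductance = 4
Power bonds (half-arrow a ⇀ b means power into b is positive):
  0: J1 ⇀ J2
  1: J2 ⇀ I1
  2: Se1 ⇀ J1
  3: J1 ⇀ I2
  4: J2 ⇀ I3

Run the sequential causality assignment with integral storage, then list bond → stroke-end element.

#2 |J1  (Se1 fixes effort; stroke away)
#0 |J2  (common-e at J1 fixed by 2)
#3 |I2  (common-e at J1 fixed by 2)
#1 |I1  (common-e at J2 fixed by 0)
#4 |I3  (J2: bond 0 brought effort, rest push out)

b0 →J2
b1 →I1
b2 →J1
b3 →I2
b4 →I3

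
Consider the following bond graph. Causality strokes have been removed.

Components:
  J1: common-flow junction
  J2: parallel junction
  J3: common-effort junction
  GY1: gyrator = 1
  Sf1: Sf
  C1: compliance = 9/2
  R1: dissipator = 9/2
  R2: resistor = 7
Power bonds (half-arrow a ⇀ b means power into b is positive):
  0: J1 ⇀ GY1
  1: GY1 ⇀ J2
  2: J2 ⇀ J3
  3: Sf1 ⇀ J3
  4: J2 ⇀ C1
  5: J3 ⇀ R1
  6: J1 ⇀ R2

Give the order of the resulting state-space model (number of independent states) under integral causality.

1  (C1 all integral)

β3 stroke→Sf1  (Sf1: flow source, stroke at near end)
β4 stroke→J2  (C1: C, integral causality)
β1 stroke→GY1  (J2 effort already set via bond 4)
β2 stroke→J3  (J2 effort already set via bond 4)
β5 stroke→R1  (common-e at J3 fixed by 2)
β0 stroke→GY1  (GY GY1: same side as bond 1)
β6 stroke→J1  (1-jn J1 has f-setter on 0)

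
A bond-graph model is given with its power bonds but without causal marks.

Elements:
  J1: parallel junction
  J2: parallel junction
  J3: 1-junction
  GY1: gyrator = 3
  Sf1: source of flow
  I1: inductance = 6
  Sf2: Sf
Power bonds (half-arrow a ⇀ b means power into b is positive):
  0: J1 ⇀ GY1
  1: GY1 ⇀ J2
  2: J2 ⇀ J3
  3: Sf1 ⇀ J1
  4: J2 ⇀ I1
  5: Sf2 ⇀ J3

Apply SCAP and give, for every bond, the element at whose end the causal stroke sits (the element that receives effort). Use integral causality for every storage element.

#0 stroke→J1
#1 stroke→J2
#2 stroke→J3
#3 stroke→Sf1
#4 stroke→I1
#5 stroke→Sf2

#3 stroke at Sf1  (Sf1: flow source, stroke at near end)
#5 stroke at Sf2  (Sf2 fixes flow; stroke at Sf2)
#0 stroke at J1  (only one effort-in slot at J1)
#2 stroke at J3  (J3: bond 5 brought flow, rest push out)
#1 stroke at J2  (through GY1, causality inverts; strokes same side of GY1)
#4 stroke at I1  (J2: bond 1 brought effort, rest push out)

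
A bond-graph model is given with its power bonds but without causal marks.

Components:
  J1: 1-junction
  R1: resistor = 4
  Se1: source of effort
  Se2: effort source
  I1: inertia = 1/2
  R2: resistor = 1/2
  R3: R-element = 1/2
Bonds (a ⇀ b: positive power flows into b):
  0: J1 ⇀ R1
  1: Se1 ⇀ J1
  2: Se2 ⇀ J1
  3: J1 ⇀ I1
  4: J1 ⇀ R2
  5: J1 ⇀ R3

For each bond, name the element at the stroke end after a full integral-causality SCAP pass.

β1 |J1  (source Se1 imposes e)
β2 |J1  (Se2 (Se) sets effort on bond)
β3 |I1  (I1 outputs flow p/I1)
β0 |J1  (J1: bond 3 brought flow, rest push out)
β4 |J1  (J1 flow already set via bond 3)
β5 |J1  (1-jn J1 has f-setter on 3)

bond 0 →J1
bond 1 →J1
bond 2 →J1
bond 3 →I1
bond 4 →J1
bond 5 →J1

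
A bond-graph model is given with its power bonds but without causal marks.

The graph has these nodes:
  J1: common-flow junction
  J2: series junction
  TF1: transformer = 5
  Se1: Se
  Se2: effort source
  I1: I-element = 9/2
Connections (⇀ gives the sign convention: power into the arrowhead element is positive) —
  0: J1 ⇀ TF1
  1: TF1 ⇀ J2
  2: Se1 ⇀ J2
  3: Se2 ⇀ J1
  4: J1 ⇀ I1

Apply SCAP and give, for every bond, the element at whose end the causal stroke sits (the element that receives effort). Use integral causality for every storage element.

β0 →J1
β1 →TF1
β2 →J2
β3 →J1
β4 →I1

β2 stroke→J2  (Se1 (Se) sets effort on bond)
β3 stroke→J1  (Se2 (Se) sets effort on bond)
β1 stroke→TF1  (J2: last free bond brings flow in)
β0 stroke→J1  (through TF1, causality passes straight; one stroke at TF1)
β4 stroke→I1  (only one flow-in slot at J1)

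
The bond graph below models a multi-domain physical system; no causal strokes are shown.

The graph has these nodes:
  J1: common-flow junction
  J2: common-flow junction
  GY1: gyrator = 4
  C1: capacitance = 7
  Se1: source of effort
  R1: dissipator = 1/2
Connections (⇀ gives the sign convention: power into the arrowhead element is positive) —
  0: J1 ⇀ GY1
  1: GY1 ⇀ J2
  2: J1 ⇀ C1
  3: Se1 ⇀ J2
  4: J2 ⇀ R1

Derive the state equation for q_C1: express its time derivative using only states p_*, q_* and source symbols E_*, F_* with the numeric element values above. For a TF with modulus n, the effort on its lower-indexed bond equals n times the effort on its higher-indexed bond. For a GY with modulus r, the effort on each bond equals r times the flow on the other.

bond 3 →J2  (Se1: effort source, stroke at far end)
bond 2 →J1  (C1 integral (e out))
bond 0 →GY1  (only one flow-in slot at J1)
bond 1 →GY1  (GY1 both-in/both-out from 0)
bond 4 →J2  (J2: bond 1 brought flow, rest push out)

dq_C1/dt = -E_Se1/4 - q_C1/224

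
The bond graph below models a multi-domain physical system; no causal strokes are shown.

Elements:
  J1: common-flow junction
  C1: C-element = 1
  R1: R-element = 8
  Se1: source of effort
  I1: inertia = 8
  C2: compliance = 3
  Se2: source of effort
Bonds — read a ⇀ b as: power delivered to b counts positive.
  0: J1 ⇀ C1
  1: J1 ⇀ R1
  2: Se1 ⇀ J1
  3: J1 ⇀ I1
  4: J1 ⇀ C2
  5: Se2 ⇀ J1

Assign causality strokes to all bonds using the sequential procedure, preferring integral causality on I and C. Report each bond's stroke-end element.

#0 stroke at J1
#1 stroke at J1
#2 stroke at J1
#3 stroke at I1
#4 stroke at J1
#5 stroke at J1

#2 stroke at J1  (source Se1 imposes e)
#5 stroke at J1  (Se2: effort source, stroke at far end)
#0 stroke at J1  (C1 integral (e out))
#3 stroke at I1  (prefer integral on I1)
#1 stroke at J1  (common-f at J1 fixed by 3)
#4 stroke at J1  (J1 flow already set via bond 3)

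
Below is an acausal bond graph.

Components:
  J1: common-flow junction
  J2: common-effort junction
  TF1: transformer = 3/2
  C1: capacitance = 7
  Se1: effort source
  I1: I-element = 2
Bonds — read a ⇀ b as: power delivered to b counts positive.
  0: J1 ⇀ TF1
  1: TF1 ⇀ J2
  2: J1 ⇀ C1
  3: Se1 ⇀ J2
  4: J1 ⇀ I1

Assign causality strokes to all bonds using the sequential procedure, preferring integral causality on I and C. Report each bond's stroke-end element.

#0 stroke at J1
#1 stroke at TF1
#2 stroke at J1
#3 stroke at J2
#4 stroke at I1

β3 →J2  (Se1 (Se) sets effort on bond)
β1 →TF1  (J2: bond 3 brought effort, rest push out)
β0 →J1  (TF TF1: opposite of bond 1)
β2 →J1  (prefer integral on C1)
β4 →I1  (J1: last free bond brings flow in)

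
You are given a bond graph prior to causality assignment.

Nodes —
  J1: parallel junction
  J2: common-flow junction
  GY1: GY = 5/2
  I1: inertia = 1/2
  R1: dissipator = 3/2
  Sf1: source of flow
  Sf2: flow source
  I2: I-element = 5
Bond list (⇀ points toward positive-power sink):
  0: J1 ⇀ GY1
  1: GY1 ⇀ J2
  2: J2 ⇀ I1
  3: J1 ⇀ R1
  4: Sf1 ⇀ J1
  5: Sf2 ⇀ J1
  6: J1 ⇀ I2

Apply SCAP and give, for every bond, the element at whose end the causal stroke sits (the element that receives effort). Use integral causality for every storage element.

b4 →Sf1  (Sf1: flow source, stroke at near end)
b5 →Sf2  (source Sf2 imposes f)
b2 →I1  (I1 outputs flow p/I1)
b1 →J2  (1-jn J2 has f-setter on 2)
b0 →J1  (GY1 both-in/both-out from 1)
b3 →R1  (0-jn J1 has e-setter on 0)
b6 →I2  (0-jn J1 has e-setter on 0)

#0 stroke→J1
#1 stroke→J2
#2 stroke→I1
#3 stroke→R1
#4 stroke→Sf1
#5 stroke→Sf2
#6 stroke→I2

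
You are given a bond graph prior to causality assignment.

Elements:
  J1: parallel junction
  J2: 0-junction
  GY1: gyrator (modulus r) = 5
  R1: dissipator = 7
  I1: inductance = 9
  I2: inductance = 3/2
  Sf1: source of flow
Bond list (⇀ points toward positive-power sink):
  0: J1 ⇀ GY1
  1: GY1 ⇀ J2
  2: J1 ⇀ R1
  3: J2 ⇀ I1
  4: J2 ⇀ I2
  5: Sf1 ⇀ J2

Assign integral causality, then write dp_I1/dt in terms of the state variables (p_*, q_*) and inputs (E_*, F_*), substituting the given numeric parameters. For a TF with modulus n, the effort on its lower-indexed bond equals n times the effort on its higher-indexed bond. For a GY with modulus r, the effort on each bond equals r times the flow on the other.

β5 |Sf1  (Sf1: flow source, stroke at near end)
β3 |I1  (prefer integral on I1)
β4 |I2  (I2 outputs flow p/I2)
β1 |J2  (closing 0-jn rule on J2)
β0 |J1  (GY1 both-in/both-out from 1)
β2 |R1  (common-e at J1 fixed by 0)

dp_I1/dt = 25*F_Sf1/7 - 25*p_I1/63 - 50*p_I2/21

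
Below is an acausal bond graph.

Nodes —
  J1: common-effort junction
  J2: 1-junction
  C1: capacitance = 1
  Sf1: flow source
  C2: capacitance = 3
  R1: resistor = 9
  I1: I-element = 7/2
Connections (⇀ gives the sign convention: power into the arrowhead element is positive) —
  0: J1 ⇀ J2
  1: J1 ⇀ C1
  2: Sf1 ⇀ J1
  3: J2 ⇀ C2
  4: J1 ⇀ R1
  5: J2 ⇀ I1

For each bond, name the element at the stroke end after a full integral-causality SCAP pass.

b2 →Sf1  (source Sf1 imposes f)
b1 →J1  (prefer integral on C1)
b0 →J2  (common-e at J1 fixed by 1)
b4 →R1  (J1 effort already set via bond 1)
b3 →J2  (C2 integral (e out))
b5 →I1  (J2: last free bond brings flow in)

β0 stroke→J2
β1 stroke→J1
β2 stroke→Sf1
β3 stroke→J2
β4 stroke→R1
β5 stroke→I1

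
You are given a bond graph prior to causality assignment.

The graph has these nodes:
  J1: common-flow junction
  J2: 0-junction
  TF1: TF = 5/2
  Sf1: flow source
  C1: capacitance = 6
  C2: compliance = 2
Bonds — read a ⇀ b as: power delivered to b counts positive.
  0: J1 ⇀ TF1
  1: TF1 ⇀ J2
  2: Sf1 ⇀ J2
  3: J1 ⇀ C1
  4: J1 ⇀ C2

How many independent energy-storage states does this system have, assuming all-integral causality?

2  (C1, C2 all integral)

bond 2 stroke→Sf1  (Sf1: flow source, stroke at near end)
bond 1 stroke→J2  (J2: last free bond brings effort in)
bond 0 stroke→TF1  (through TF1, causality passes straight; one stroke at TF1)
bond 3 stroke→J1  (1-jn J1 has f-setter on 0)
bond 4 stroke→J1  (J1 flow already set via bond 0)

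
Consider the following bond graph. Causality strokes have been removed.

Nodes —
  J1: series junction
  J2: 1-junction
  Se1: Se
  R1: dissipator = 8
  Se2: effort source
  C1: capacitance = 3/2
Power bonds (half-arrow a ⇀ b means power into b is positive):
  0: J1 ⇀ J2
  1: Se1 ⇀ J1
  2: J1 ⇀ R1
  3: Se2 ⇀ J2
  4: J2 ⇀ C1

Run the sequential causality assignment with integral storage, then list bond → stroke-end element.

β0 →J1
β1 →J1
β2 →R1
β3 →J2
β4 →J2

#1 stroke at J1  (source Se1 imposes e)
#3 stroke at J2  (Se2 (Se) sets effort on bond)
#4 stroke at J2  (C1 outputs effort q/C1)
#0 stroke at J1  (J2: last free bond brings flow in)
#2 stroke at R1  (only one flow-in slot at J1)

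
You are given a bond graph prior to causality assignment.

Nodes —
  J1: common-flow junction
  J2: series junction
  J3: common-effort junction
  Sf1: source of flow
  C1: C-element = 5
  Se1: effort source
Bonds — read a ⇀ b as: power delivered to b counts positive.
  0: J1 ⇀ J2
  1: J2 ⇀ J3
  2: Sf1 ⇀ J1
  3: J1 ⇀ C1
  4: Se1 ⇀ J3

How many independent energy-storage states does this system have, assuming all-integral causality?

β2 →Sf1  (Sf1 (Sf) sets flow on bond)
β4 →J3  (Se1 (Se) sets effort on bond)
β0 →J1  (common-f at J1 fixed by 2)
β3 →J1  (J1 flow already set via bond 2)
β1 →J2  (J2 flow already set via bond 0)

1  (C1 all integral)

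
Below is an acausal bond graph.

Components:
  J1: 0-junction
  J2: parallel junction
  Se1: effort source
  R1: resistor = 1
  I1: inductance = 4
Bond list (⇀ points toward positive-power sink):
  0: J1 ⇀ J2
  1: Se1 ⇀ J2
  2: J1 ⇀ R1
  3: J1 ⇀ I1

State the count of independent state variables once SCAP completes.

1  (I1 all integral)

b1 |J2  (Se1 fixes effort; stroke away)
b0 |J1  (J2: bond 1 brought effort, rest push out)
b2 |R1  (0-jn J1 has e-setter on 0)
b3 |I1  (J1 effort already set via bond 0)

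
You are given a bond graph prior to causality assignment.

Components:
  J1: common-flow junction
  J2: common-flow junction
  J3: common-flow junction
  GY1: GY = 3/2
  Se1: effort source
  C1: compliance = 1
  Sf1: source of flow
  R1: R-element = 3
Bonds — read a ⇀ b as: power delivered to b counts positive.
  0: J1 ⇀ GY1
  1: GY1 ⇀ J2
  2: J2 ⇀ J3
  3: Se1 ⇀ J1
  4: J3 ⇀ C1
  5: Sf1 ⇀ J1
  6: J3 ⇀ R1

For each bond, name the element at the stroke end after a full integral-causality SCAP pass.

β3 stroke at J1  (Se1 (Se) sets effort on bond)
β5 stroke at Sf1  (Sf1 fixes flow; stroke at Sf1)
β0 stroke at J1  (common-f at J1 fixed by 5)
β1 stroke at J2  (GY GY1: same side as bond 0)
β2 stroke at J3  (only one flow-in slot at J2)
β4 stroke at J3  (C1 integral (e out))
β6 stroke at R1  (only one flow-in slot at J3)

b0 |J1
b1 |J2
b2 |J3
b3 |J1
b4 |J3
b5 |Sf1
b6 |R1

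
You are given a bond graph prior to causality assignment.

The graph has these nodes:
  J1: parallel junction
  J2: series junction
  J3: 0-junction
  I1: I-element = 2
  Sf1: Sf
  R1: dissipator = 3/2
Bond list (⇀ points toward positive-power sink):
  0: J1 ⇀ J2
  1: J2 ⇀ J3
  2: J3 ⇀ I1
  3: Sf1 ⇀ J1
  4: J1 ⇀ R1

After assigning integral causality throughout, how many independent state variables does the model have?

#3 |Sf1  (Sf1 fixes flow; stroke at Sf1)
#2 |I1  (prefer integral on I1)
#1 |J3  (J3 needs exactly one e-in)
#0 |J2  (J2 flow already set via bond 1)
#4 |J1  (J1: last free bond brings effort in)

1  (I1 all integral)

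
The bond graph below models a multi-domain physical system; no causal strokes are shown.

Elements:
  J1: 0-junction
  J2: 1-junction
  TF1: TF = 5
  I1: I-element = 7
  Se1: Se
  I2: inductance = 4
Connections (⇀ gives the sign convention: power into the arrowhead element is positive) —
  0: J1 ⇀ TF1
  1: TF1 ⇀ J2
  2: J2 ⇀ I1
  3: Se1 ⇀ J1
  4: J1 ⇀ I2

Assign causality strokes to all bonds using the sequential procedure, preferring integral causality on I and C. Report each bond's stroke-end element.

β3 stroke at J1  (Se1: effort source, stroke at far end)
β0 stroke at TF1  (J1: bond 3 brought effort, rest push out)
β4 stroke at I2  (J1: bond 3 brought effort, rest push out)
β1 stroke at J2  (TF1: transformer flips bond 0)
β2 stroke at I1  (J2 needs exactly one f-in)

bond 0 |TF1
bond 1 |J2
bond 2 |I1
bond 3 |J1
bond 4 |I2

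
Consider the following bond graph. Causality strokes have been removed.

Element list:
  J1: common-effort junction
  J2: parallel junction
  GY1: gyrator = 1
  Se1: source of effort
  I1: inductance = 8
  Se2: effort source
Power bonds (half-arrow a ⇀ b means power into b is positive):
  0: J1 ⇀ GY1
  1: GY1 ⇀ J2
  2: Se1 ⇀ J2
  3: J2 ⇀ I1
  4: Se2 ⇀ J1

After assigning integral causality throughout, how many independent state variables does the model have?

bond 2 stroke at J2  (source Se1 imposes e)
bond 4 stroke at J1  (Se2 (Se) sets effort on bond)
bond 0 stroke at GY1  (common-e at J1 fixed by 4)
bond 1 stroke at GY1  (0-jn J2 has e-setter on 2)
bond 3 stroke at I1  (J2: bond 2 brought effort, rest push out)

1  (I1 all integral)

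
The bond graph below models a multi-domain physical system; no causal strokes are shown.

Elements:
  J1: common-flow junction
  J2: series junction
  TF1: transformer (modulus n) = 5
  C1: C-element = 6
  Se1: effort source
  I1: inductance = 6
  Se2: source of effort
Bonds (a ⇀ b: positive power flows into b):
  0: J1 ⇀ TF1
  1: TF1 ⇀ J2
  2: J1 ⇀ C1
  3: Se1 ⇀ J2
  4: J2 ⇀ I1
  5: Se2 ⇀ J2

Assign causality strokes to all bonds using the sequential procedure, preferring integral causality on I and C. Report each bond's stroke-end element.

β3 →J2  (Se1 (Se) sets effort on bond)
β5 →J2  (Se2 fixes effort; stroke away)
β2 →J1  (C1 integral (e out))
β0 →TF1  (closing 1-jn rule on J1)
β1 →J2  (TF1: transformer flips bond 0)
β4 →I1  (J2 needs exactly one f-in)

β0 stroke→TF1
β1 stroke→J2
β2 stroke→J1
β3 stroke→J2
β4 stroke→I1
β5 stroke→J2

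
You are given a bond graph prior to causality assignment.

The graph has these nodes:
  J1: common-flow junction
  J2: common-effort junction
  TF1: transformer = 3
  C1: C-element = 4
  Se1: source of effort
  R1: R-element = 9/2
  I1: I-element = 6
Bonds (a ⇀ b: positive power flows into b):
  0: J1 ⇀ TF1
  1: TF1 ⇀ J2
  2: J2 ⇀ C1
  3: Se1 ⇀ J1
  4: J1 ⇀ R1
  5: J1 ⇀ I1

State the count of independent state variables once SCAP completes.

bond 3 |J1  (Se1: effort source, stroke at far end)
bond 2 |J2  (C1 outputs effort q/C1)
bond 1 |TF1  (common-e at J2 fixed by 2)
bond 0 |J1  (TF1 one-in-one-out from 1)
bond 5 |I1  (I1: I, integral causality)
bond 4 |J1  (1-jn J1 has f-setter on 5)

2  (C1, I1 all integral)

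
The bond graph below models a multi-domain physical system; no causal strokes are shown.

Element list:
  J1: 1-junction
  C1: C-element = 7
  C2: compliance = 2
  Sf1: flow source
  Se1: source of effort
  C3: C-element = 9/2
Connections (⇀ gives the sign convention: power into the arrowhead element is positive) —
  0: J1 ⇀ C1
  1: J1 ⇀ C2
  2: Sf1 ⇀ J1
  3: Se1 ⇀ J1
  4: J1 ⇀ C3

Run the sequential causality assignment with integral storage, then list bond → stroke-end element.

β0 |J1
β1 |J1
β2 |Sf1
β3 |J1
β4 |J1

b2 →Sf1  (source Sf1 imposes f)
b3 →J1  (Se1 (Se) sets effort on bond)
b0 →J1  (J1: bond 2 brought flow, rest push out)
b1 →J1  (common-f at J1 fixed by 2)
b4 →J1  (1-jn J1 has f-setter on 2)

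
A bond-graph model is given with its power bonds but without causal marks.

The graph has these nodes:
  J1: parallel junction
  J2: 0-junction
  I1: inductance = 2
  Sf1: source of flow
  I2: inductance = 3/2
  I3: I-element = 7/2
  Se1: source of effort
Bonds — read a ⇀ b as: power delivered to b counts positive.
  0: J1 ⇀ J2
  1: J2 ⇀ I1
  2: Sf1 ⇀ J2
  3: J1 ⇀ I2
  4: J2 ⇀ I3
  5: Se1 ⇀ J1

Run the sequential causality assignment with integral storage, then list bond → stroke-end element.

#0 |J2
#1 |I1
#2 |Sf1
#3 |I2
#4 |I3
#5 |J1

#2 stroke→Sf1  (Sf1 (Sf) sets flow on bond)
#5 stroke→J1  (Se1 fixes effort; stroke away)
#0 stroke→J2  (J1 effort already set via bond 5)
#3 stroke→I2  (J1 effort already set via bond 5)
#1 stroke→I1  (common-e at J2 fixed by 0)
#4 stroke→I3  (J2 effort already set via bond 0)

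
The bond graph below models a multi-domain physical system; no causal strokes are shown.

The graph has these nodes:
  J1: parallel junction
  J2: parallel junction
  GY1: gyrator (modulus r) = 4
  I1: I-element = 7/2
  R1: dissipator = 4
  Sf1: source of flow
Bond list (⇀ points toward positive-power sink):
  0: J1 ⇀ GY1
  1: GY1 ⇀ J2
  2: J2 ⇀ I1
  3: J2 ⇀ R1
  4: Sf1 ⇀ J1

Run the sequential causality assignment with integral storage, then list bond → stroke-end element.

#0 →J1
#1 →J2
#2 →I1
#3 →R1
#4 →Sf1

β4 stroke→Sf1  (Sf1 fixes flow; stroke at Sf1)
β0 stroke→J1  (closing 0-jn rule on J1)
β1 stroke→J2  (GY1: gyrator matches bond 0)
β2 stroke→I1  (common-e at J2 fixed by 1)
β3 stroke→R1  (J2 effort already set via bond 1)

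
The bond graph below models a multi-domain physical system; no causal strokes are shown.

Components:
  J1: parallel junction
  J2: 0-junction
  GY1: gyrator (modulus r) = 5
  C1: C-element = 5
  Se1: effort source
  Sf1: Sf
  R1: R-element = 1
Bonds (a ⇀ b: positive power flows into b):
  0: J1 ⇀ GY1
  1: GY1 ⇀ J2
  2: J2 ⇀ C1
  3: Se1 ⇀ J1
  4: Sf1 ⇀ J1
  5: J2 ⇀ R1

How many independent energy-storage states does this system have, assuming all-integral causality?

1  (C1 all integral)

#3 →J1  (Se1 (Se) sets effort on bond)
#4 →Sf1  (Sf1 fixes flow; stroke at Sf1)
#0 →GY1  (common-e at J1 fixed by 3)
#1 →GY1  (through GY1, causality inverts; strokes same side of GY1)
#2 →J2  (prefer integral on C1)
#5 →R1  (common-e at J2 fixed by 2)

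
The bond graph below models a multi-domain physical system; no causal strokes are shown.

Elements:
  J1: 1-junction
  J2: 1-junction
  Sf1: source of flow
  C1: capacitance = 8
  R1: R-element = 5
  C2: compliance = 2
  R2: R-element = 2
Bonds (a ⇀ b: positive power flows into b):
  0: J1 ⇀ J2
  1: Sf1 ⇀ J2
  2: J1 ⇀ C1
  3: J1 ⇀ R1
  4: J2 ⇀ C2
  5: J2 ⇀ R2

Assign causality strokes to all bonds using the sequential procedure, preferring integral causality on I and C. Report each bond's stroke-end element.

β0 |J2
β1 |Sf1
β2 |J1
β3 |J1
β4 |J2
β5 |J2

b1 →Sf1  (Sf1: flow source, stroke at near end)
b0 →J2  (J2 flow already set via bond 1)
b4 →J2  (J2: bond 1 brought flow, rest push out)
b5 →J2  (common-f at J2 fixed by 1)
b2 →J1  (J1: bond 0 brought flow, rest push out)
b3 →J1  (J1 flow already set via bond 0)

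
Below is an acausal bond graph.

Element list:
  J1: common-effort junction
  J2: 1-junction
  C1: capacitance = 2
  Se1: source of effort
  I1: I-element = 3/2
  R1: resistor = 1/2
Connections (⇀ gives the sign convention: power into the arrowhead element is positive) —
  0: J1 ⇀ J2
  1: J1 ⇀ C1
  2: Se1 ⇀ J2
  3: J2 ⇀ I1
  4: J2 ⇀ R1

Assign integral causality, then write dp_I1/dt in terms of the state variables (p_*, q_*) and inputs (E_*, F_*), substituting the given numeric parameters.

b2 stroke at J2  (Se1 (Se) sets effort on bond)
b1 stroke at J1  (C1 integral (e out))
b0 stroke at J2  (common-e at J1 fixed by 1)
b3 stroke at I1  (I1 integral (f out))
b4 stroke at J2  (J2: bond 3 brought flow, rest push out)

dp_I1/dt = E_Se1 - p_I1/3 + q_C1/2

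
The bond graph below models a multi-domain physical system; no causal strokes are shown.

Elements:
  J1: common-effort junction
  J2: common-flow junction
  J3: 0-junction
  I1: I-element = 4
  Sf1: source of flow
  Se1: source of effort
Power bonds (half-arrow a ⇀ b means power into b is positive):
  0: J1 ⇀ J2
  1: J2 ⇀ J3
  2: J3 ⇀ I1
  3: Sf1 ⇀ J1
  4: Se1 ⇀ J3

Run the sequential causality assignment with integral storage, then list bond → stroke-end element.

#3 →Sf1  (Sf1 fixes flow; stroke at Sf1)
#4 →J3  (source Se1 imposes e)
#0 →J1  (closing 0-jn rule on J1)
#1 →J2  (J2 flow already set via bond 0)
#2 →I1  (J3 effort already set via bond 4)

b0 stroke at J1
b1 stroke at J2
b2 stroke at I1
b3 stroke at Sf1
b4 stroke at J3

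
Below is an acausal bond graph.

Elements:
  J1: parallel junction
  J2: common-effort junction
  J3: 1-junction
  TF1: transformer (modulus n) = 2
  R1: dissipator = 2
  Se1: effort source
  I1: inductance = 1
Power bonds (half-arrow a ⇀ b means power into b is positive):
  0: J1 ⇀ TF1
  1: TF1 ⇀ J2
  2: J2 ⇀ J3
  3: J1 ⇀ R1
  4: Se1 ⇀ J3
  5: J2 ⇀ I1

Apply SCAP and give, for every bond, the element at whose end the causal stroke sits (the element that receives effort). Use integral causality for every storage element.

β4 stroke→J3  (Se1: effort source, stroke at far end)
β2 stroke→J2  (J3: last free bond brings flow in)
β1 stroke→TF1  (J2 effort already set via bond 2)
β5 stroke→I1  (J2: bond 2 brought effort, rest push out)
β0 stroke→J1  (through TF1, causality passes straight; one stroke at TF1)
β3 stroke→R1  (0-jn J1 has e-setter on 0)

bond 0 stroke→J1
bond 1 stroke→TF1
bond 2 stroke→J2
bond 3 stroke→R1
bond 4 stroke→J3
bond 5 stroke→I1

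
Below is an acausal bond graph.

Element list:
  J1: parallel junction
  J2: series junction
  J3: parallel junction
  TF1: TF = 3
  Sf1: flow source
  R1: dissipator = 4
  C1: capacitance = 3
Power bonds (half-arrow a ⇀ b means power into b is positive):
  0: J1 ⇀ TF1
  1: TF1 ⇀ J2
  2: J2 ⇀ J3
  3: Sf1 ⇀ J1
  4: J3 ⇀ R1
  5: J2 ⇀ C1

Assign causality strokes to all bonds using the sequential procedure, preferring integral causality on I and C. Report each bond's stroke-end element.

β0 stroke→J1
β1 stroke→TF1
β2 stroke→J2
β3 stroke→Sf1
β4 stroke→J3
β5 stroke→J2

#3 |Sf1  (source Sf1 imposes f)
#0 |J1  (J1 needs exactly one e-in)
#1 |TF1  (TF1 one-in-one-out from 0)
#2 |J2  (J2: bond 1 brought flow, rest push out)
#5 |J2  (J2 flow already set via bond 1)
#4 |J3  (only one effort-in slot at J3)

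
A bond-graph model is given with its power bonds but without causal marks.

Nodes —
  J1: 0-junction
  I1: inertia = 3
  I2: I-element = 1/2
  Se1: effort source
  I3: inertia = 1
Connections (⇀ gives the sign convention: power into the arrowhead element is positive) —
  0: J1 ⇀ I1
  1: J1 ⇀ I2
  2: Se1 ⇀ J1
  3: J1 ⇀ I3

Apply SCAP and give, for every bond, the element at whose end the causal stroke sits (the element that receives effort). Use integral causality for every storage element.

β0 →I1
β1 →I2
β2 →J1
β3 →I3

β2 |J1  (source Se1 imposes e)
β0 |I1  (J1 effort already set via bond 2)
β1 |I2  (common-e at J1 fixed by 2)
β3 |I3  (0-jn J1 has e-setter on 2)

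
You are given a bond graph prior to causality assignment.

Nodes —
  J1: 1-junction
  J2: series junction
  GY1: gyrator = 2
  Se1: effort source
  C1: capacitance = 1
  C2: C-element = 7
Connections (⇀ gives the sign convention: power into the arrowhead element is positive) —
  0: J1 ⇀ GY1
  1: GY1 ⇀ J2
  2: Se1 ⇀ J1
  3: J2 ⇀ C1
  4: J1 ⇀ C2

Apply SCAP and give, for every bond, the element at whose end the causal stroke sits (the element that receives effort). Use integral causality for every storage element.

#2 →J1  (Se1: effort source, stroke at far end)
#3 →J2  (C1 integral (e out))
#1 →GY1  (J2: last free bond brings flow in)
#0 →GY1  (GY GY1: same side as bond 1)
#4 →J1  (J1: bond 0 brought flow, rest push out)

β0 stroke at GY1
β1 stroke at GY1
β2 stroke at J1
β3 stroke at J2
β4 stroke at J1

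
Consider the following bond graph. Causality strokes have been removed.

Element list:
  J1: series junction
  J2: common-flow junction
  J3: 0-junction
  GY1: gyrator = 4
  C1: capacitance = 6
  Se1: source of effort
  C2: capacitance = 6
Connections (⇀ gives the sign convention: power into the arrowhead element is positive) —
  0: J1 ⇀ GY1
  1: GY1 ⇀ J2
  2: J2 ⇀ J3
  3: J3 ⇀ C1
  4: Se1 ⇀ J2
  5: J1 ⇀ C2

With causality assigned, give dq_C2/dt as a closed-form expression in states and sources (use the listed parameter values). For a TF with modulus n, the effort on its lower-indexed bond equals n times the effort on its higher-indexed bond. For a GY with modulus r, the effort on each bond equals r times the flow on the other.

b4 stroke→J2  (source Se1 imposes e)
b3 stroke→J3  (C1 integral (e out))
b2 stroke→J2  (0-jn J3 has e-setter on 3)
b1 stroke→GY1  (J2 needs exactly one f-in)
b0 stroke→GY1  (GY1: gyrator matches bond 1)
b5 stroke→J1  (J1 flow already set via bond 0)

dq_C2/dt = -E_Se1/4 + q_C1/24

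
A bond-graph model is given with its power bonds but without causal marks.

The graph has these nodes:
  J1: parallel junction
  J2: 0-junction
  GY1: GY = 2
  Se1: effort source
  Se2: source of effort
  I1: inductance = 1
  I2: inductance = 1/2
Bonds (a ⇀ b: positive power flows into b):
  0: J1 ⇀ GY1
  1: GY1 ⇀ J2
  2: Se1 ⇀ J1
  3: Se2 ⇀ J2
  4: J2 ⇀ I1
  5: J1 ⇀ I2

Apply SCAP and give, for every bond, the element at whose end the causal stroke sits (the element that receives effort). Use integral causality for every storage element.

b0 stroke→GY1
b1 stroke→GY1
b2 stroke→J1
b3 stroke→J2
b4 stroke→I1
b5 stroke→I2

b2 →J1  (Se1 (Se) sets effort on bond)
b3 →J2  (source Se2 imposes e)
b0 →GY1  (J1 effort already set via bond 2)
b5 →I2  (common-e at J1 fixed by 2)
b1 →GY1  (J2: bond 3 brought effort, rest push out)
b4 →I1  (0-jn J2 has e-setter on 3)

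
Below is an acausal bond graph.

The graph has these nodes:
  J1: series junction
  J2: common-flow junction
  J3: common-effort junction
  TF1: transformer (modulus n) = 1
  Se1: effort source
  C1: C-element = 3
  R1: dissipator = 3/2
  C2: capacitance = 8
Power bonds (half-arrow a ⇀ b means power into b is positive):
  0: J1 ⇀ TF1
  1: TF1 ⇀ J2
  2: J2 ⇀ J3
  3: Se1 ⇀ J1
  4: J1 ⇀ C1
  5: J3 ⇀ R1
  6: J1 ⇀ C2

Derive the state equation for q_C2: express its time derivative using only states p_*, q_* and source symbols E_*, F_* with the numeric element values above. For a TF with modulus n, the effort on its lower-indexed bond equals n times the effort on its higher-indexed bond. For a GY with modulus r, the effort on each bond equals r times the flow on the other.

#3 stroke→J1  (Se1 fixes effort; stroke away)
#4 stroke→J1  (C1 outputs effort q/C1)
#6 stroke→J1  (C2 outputs effort q/C2)
#0 stroke→TF1  (only one flow-in slot at J1)
#1 stroke→J2  (TF1 one-in-one-out from 0)
#2 stroke→J3  (only one flow-in slot at J2)
#5 stroke→R1  (common-e at J3 fixed by 2)

dq_C2/dt = 2*E_Se1/3 - 2*q_C1/9 - q_C2/12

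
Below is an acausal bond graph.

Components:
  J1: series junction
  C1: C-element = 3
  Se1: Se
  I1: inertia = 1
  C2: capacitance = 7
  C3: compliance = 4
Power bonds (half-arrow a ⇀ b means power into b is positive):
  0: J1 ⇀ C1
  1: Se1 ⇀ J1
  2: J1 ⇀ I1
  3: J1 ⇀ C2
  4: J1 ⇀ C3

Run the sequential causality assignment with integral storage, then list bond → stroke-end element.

#0 stroke→J1
#1 stroke→J1
#2 stroke→I1
#3 stroke→J1
#4 stroke→J1

bond 1 stroke at J1  (Se1: effort source, stroke at far end)
bond 0 stroke at J1  (C1 integral (e out))
bond 2 stroke at I1  (I1 outputs flow p/I1)
bond 3 stroke at J1  (1-jn J1 has f-setter on 2)
bond 4 stroke at J1  (J1: bond 2 brought flow, rest push out)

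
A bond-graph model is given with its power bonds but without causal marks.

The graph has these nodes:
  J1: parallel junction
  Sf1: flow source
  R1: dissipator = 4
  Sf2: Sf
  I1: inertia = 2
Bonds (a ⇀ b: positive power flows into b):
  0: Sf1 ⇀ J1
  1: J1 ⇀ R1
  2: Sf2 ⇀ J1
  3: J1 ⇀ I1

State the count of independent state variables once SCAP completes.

1  (I1 all integral)

b0 stroke→Sf1  (Sf1 (Sf) sets flow on bond)
b2 stroke→Sf2  (Sf2: flow source, stroke at near end)
b3 stroke→I1  (I1: I, integral causality)
b1 stroke→J1  (J1: last free bond brings effort in)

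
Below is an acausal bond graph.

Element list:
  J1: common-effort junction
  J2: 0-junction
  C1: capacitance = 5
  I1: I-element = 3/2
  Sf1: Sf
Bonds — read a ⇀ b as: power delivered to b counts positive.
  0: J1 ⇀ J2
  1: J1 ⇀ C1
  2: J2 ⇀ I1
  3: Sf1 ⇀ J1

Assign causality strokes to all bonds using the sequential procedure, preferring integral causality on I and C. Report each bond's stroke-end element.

β3 |Sf1  (source Sf1 imposes f)
β1 |J1  (C1 integral (e out))
β0 |J2  (J1 effort already set via bond 1)
β2 |I1  (0-jn J2 has e-setter on 0)

β0 stroke at J2
β1 stroke at J1
β2 stroke at I1
β3 stroke at Sf1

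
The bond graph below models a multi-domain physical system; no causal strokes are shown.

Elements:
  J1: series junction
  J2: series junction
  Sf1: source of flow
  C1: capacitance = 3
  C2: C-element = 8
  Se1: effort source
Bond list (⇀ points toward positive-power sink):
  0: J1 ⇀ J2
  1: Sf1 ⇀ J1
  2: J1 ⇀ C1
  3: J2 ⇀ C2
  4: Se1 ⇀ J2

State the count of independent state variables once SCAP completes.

β1 stroke→Sf1  (source Sf1 imposes f)
β4 stroke→J2  (Se1 (Se) sets effort on bond)
β0 stroke→J1  (J1 flow already set via bond 1)
β2 stroke→J1  (J1: bond 1 brought flow, rest push out)
β3 stroke→J2  (1-jn J2 has f-setter on 0)

2  (C1, C2 all integral)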